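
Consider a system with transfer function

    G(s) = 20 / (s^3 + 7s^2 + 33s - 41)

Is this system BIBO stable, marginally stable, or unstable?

The denominator s^3 + 7s^2 + 33s - 41 factors as (s^2 + 8s + 41)(s - 1), giving poles at s = -4 + 5j, -4 - 5j, 1.
Since the pole(s) at s = 1 lie in the right half-plane, the system is unstable.

unstable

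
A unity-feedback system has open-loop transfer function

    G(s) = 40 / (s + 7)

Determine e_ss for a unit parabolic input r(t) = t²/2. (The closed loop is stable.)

e_ss = ∞

G(s) has no poles at the origin.
This is a Type 0 system; Ka = lim_{s→0} s^2·G(s) = 0, so the steady-state error for a parabola input is infinite.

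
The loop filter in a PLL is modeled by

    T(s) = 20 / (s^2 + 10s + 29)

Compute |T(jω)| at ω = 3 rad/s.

|T(j3)| ≈ 0.5547

Substitute s = j3: numerator = 20, denominator = 20 + j30.
|T(j3)| = |20| / |20 + j30| = 20 / 36.056 ≈ 0.5547.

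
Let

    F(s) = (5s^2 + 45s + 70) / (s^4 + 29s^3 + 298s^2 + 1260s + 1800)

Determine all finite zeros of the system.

s = -2, -7

Set the numerator to zero: 5s^2 + 45s + 70 = 0, i.e. 5·(s^2 + 9s + 14) = 0.
Factoring: (s + 2)(s + 7) = 0.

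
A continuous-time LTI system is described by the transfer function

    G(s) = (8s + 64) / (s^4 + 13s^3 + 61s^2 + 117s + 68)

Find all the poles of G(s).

s = -4 ± j, -1, -4

The poles are the roots of the denominator s^4 + 13s^3 + 61s^2 + 117s + 68 = 0.
Trying s = -1: the polynomial evaluates to 0, so (s + 1) is a factor.
Dividing out leaves s^3 + 12s^2 + 49s + 68 = 0.
This factors further as (s^2 + 8s + 17)(s + 4) = 0.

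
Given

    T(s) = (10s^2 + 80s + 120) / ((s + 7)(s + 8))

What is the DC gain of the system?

Set s = 0: T(0) = (120) / (56) = 15/7.

T(0) = 15/7 ≈ 2.143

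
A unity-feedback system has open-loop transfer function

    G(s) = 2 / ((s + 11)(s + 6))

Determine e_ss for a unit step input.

e_ss = 0.9706

G(s) has no poles at the origin.
This is a Type 0 system. Kp = lim_{s→0} G(s) = 2/66 = 1/33.
e_ss = 1/(1 + Kp) = 1/(1 + 1/33) = 33/34 ≈ 0.9706.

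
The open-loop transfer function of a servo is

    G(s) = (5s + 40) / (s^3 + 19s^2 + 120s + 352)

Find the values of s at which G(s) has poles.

s = -4 ± 4j, -11

The poles are the roots of the denominator s^3 + 19s^2 + 120s + 352 = 0.
Trying s = -11: the polynomial evaluates to 0, so (s + 11) is a factor.
Dividing out leaves s^2 + 8s + 32 = 0.
The quadratic formula then gives s = -4 ± 4j.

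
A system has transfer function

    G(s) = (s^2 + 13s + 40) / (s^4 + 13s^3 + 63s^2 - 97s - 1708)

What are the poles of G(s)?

s = -7, -5 ± 6j, 4

The poles are the roots of the denominator s^4 + 13s^3 + 63s^2 - 97s - 1708 = 0.
Trying s = -7: the polynomial evaluates to 0, so (s + 7) is a factor.
Dividing out leaves s^3 + 6s^2 + 21s - 244 = 0.
This factors further as (s^2 + 10s + 61)(s - 4) = 0.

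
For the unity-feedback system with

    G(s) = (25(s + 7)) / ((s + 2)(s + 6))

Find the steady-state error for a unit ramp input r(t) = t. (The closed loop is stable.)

e_ss = ∞

G(s) has no poles at the origin.
This is a Type 0 system; Kv = lim_{s→0} s·G(s) = 0, so the steady-state error for a ramp input is infinite.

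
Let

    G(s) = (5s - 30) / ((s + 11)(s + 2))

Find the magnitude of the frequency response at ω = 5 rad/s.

Substitute s = j5: numerator = -30 + j25, denominator = -3 + j65.
|G(j5)| = |-30 + j25| / |-3 + j65| = 39.051 / 65.069 ≈ 0.6001.

|G(j5)| ≈ 0.6001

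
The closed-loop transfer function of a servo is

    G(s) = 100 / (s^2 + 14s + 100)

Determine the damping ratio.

ζ = 0.7

Compare the denominator to the standard form s^2 + 2ζωₙs + ωₙ².
ωₙ² = 100, so ωₙ = 10 rad/s.
2ζωₙ = 14, so ζ = 14/(2·10) = 0.7.
With ζ = 0.7 the response is underdamped.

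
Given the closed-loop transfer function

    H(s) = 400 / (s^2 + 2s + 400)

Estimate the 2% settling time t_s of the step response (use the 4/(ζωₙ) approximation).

t_s ≈ 4 s

Comparing s^2 + 2s + 400 to s^2 + 2ζωₙs + ωₙ²: ωₙ = 20 rad/s and ζ = 2/(2·20) = 0.05.
ζωₙ = 2/2 = 1, so t_s ≈ 4/(ζωₙ) = 4/1 = 4 s.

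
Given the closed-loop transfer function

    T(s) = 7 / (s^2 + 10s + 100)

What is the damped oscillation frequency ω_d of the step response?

ω_d ≈ 8.660 rad/s

Comparing s^2 + 10s + 100 to s^2 + 2ζωₙs + ωₙ²: ωₙ = 10 rad/s and ζ = 10/(2·10) = 0.5.
ζωₙ = 10/2 = 5, so ω_d = ωₙ√(1−ζ²) = √(ωₙ² − (ζωₙ)²) = √(100 − 5²) = √75 ≈ 8.660 rad/s.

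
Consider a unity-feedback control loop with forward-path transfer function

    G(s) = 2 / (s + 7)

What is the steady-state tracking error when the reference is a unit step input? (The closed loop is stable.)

e_ss = 0.7778

G(s) has no poles at the origin.
This is a Type 0 system. Kp = lim_{s→0} G(s) = 2/7.
e_ss = 1/(1 + Kp) = 1/(1 + 2/7) = 7/9 ≈ 0.7778.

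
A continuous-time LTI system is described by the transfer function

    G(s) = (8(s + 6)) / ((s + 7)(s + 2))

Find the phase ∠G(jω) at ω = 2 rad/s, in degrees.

∠G(j2) ≈ -42.51°

At s = j2: numerator = 48 + j16, denominator = 10 + j18.
∠G = ∠num − ∠den = 18.435° − (60.945°) = -42.51°.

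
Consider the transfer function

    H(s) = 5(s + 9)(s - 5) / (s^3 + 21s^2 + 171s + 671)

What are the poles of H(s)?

The poles are the roots of the denominator s^3 + 21s^2 + 171s + 671 = 0.
Trying s = -11: the polynomial evaluates to 0, so (s + 11) is a factor.
Dividing out leaves s^2 + 10s + 61 = 0.
The quadratic formula then gives s = -5 ± 6j.

s = -5 + 6j, -5 - 6j, -11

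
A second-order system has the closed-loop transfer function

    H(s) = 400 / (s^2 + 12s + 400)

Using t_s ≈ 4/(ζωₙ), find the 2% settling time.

t_s ≈ 0.6667 s

Comparing s^2 + 12s + 400 to s^2 + 2ζωₙs + ωₙ²: ωₙ = 20 rad/s and ζ = 12/(2·20) = 0.3.
ζωₙ = 12/2 = 6, so t_s ≈ 4/(ζωₙ) = 4/6 ≈ 0.6667 s.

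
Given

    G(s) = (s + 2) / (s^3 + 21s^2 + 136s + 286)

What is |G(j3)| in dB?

Substitute s = j3: numerator = 2 + j3, denominator = 97 + j381.
|G(j3)| = |2 + j3| / |97 + j381| = 3.6056 / 393.15 ≈ 0.009171.
In decibels: 20·log₁₀(0.009171) ≈ -40.8 dB.

|G(j3)|_dB ≈ -40.8 dB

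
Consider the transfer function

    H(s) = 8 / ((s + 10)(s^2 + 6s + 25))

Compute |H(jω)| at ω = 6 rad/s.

Substitute s = j6: numerator = 8, denominator = -326 + j294.
|H(j6)| = |8| / |-326 + j294| = 8 / 438.99 ≈ 0.01822.

|H(j6)| ≈ 0.01822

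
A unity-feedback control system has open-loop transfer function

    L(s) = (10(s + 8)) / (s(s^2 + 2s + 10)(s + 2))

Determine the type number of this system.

Type 1

The denominator has 1 factor of s at the origin (free integrator), so this is a Type 1 system.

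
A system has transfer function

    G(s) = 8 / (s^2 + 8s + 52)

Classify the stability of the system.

The denominator s^2 + 8s + 52 factors as (s^2 + 8s + 52), giving poles at s = -4 + 6j, -4 - 6j.
Since all poles lie strictly in the left half-plane, the system is stable.

stable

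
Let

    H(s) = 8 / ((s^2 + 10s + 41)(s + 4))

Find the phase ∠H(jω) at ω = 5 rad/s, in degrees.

∠H(j5) ≈ -123.6°

At s = j5: numerator = 8, denominator = -186 + j280.
∠H = ∠num − ∠den = 0° − (123.60°) = -123.6°.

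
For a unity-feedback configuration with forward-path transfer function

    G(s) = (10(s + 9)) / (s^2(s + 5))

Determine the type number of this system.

The denominator has 2 factors of s at the origin (free integrators), so this is a Type 2 system.

Type 2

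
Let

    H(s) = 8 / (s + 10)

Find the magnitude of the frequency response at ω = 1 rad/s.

Substitute s = j1: numerator = 8, denominator = 10 + j1.
|H(j1)| = |8| / |10 + j1| = 8 / 10.050 ≈ 0.7960.

|H(j1)| ≈ 0.7960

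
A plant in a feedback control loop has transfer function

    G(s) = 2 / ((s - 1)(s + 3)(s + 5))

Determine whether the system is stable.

The poles can be read from the denominator factors: s = 1, -3, -5.
Since the pole(s) at s = 1 lie in the right half-plane, the system is unstable.

unstable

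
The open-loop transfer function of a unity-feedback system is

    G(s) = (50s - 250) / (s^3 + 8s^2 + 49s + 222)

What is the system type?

The denominator has no factor of s at the origin — no free integrator — so this is a Type 0 system.

Type 0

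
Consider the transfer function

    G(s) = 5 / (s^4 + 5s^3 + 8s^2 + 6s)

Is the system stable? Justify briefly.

The denominator s^4 + 5s^3 + 8s^2 + 6s factors as s(s + 3)(s^2 + 2s + 2), giving poles at s = 0, -3, -1 ± j.
Since the simple pole(s) at s = 0 lie on the jω-axis with none in the right half-plane, the system is marginally stable.

marginally stable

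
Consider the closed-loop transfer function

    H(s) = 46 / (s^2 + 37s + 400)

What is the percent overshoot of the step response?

%OS ≈ 0.0477%

Comparing s^2 + 37s + 400 to s^2 + 2ζωₙs + ωₙ²: ωₙ = 20 rad/s and ζ = 37/(2·20) = 0.925.
%OS = 100·exp(−πζ/√(1−ζ²)) = 100·exp(−π·0.925/√(1−0.925²)) ≈ 0.0477%.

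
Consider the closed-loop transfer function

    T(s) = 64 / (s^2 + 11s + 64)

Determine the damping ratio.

Compare the denominator to the standard form s^2 + 2ζωₙs + ωₙ².
ωₙ² = 64, so ωₙ = 8 rad/s.
2ζωₙ = 11, so ζ = 11/(2·8) = 0.6875.

ζ = 0.6875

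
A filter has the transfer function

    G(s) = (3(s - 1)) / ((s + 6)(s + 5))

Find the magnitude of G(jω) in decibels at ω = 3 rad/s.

Substitute s = j3: numerator = -3 + j9, denominator = 21 + j33.
|G(j3)| = |-3 + j9| / |21 + j33| = 9.4868 / 39.115 ≈ 0.2425.
In decibels: 20·log₁₀(0.2425) ≈ -12.3 dB.

|G(j3)|_dB ≈ -12.3 dB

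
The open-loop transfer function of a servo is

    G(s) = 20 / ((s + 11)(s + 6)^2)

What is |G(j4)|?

|G(j4)| ≈ 0.03286

Substitute s = j4: numerator = 20, denominator = 28 + j608.
|G(j4)| = |20| / |28 + j608| = 20 / 608.64 ≈ 0.03286.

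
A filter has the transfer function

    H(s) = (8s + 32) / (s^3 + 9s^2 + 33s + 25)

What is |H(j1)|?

Substitute s = j1: numerator = 32 + j8, denominator = 16 + j32.
|H(j1)| = |32 + j8| / |16 + j32| = 32.985 / 35.777 ≈ 0.9220.

|H(j1)| ≈ 0.9220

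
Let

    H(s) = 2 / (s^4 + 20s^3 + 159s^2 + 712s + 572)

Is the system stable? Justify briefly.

The denominator s^4 + 20s^3 + 159s^2 + 712s + 572 factors as (s^2 + 8s + 52)(s + 1)(s + 11), giving poles at s = -4 + 6j, -4 - 6j, -1, -11.
Since all poles lie strictly in the left half-plane, the system is stable.

stable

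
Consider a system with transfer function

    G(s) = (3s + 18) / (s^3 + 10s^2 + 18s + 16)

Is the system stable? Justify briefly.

The denominator s^3 + 10s^2 + 18s + 16 factors as (s + 8)(s^2 + 2s + 2), giving poles at s = -8, -1 ± j.
Since all poles lie strictly in the left half-plane, the system is stable.

stable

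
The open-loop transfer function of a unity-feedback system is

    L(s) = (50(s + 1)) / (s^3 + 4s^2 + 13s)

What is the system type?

Type 1

The denominator has 1 factor of s at the origin (free integrator), so this is a Type 1 system.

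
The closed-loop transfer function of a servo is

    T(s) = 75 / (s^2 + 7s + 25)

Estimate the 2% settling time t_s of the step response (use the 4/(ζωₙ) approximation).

Comparing s^2 + 7s + 25 to s^2 + 2ζωₙs + ωₙ²: ωₙ = 5 rad/s and ζ = 7/(2·5) = 0.7.
ζωₙ = 7/2 = 3.5, so t_s ≈ 4/(ζωₙ) = 4/3.5 ≈ 1.143 s.

t_s ≈ 1.143 s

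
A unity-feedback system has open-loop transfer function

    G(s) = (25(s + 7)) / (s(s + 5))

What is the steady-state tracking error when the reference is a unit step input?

G(s) has one pole at the origin.
This is a Type 1 system; for a step input the steady-state error is zero.

e_ss = 0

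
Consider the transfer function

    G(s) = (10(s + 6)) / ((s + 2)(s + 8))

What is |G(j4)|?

Substitute s = j4: numerator = 60 + j40, denominator = j40.
|G(j4)| = |60 + j40| / |j40| = 72.111 / 40 ≈ 1.803.

|G(j4)| ≈ 1.803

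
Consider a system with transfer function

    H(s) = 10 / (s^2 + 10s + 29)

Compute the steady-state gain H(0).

At s = 0 each factor (s + a) contributes a and each (s^2 + bs + c) contributes c.
H(0) = 10·1 / ((29)) = 10/29 = 10/29.

H(0) = 10/29 ≈ 0.3448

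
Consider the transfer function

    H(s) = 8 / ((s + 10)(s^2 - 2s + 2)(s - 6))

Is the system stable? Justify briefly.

unstable

The poles can be read from the denominator factors: s = -10, 1 + j, 1 - j, 6.
Since the pole(s) at s = 1 ± j, 6 lie in the right half-plane, the system is unstable.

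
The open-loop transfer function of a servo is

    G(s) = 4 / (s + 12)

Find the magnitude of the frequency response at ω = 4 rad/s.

Substitute s = j4: numerator = 4, denominator = 12 + j4.
|G(j4)| = |4| / |12 + j4| = 4 / 12.649 ≈ 0.3162.

|G(j4)| ≈ 0.3162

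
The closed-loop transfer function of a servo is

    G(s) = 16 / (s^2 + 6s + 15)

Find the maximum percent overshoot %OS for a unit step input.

%OS ≈ 2.13%

Comparing s^2 + 6s + 15 to s^2 + 2ζωₙs + ωₙ²: ωₙ = √15 ≈ 3.873 rad/s and ζ = 6/(2·√15) ≈ 0.7746.
%OS = 100·exp(−πζ/√(1−ζ²)) = 100·exp(−π·0.7746/√(1−0.7746²)) ≈ 2.13%.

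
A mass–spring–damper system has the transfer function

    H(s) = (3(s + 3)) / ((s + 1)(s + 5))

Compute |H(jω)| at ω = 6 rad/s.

|H(j6)| ≈ 0.4236

Substitute s = j6: numerator = 9 + j18, denominator = -31 + j36.
|H(j6)| = |9 + j18| / |-31 + j36| = 20.125 / 47.508 ≈ 0.4236.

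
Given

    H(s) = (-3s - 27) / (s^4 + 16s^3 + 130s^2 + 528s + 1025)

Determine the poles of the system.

The poles are the roots of the denominator s^4 + 16s^3 + 130s^2 + 528s + 1025 = 0.
No real roots exist; factor into two real quadratics: (s^2 + 8s + 41)(s^2 + 8s + 25) = 0.
Each quadratic gives a conjugate pair via the quadratic formula.

s = -4 ± 5j, -4 ± 3j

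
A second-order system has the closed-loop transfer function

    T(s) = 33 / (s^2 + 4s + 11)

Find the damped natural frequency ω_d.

ω_d ≈ 2.646 rad/s

Comparing s^2 + 4s + 11 to s^2 + 2ζωₙs + ωₙ²: ωₙ = √11 ≈ 3.317 rad/s and ζ = 4/(2·√11) ≈ 0.6030.
ζωₙ = 4/2 = 2, so ω_d = ωₙ√(1−ζ²) = √(ωₙ² − (ζωₙ)²) = √(11 − 2²) = √7 ≈ 2.646 rad/s.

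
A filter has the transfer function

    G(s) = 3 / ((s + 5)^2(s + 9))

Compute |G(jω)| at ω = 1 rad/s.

|G(j1)| ≈ 0.01274

Substitute s = j1: numerator = 3, denominator = 206 + j114.
|G(j1)| = |3| / |206 + j114| = 3 / 235.44 ≈ 0.01274.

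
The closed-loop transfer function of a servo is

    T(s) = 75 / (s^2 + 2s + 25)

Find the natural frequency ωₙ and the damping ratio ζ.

ωₙ = 5 rad/s, ζ = 0.2

Compare the denominator to the standard form s^2 + 2ζωₙs + ωₙ².
ωₙ² = 25, so ωₙ = 5 rad/s.
2ζωₙ = 2, so ζ = 2/(2·5) = 0.2.
With ζ = 0.2 the response is underdamped.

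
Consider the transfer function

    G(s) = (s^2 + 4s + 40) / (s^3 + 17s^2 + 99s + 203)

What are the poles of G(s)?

The poles are the roots of the denominator s^3 + 17s^2 + 99s + 203 = 0.
Trying s = -7: the polynomial evaluates to 0, so (s + 7) is a factor.
Dividing out leaves s^2 + 10s + 29 = 0.
The quadratic formula then gives s = -5 ± 2j.

s = -5 ± 2j, -7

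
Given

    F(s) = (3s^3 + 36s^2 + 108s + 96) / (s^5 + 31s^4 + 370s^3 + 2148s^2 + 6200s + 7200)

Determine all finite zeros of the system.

Set the numerator to zero: 3s^3 + 36s^2 + 108s + 96 = 0, i.e. 3·(s^3 + 12s^2 + 36s + 32) = 0.
Factoring: (s + 8)(s + 2)^2 = 0.

s = -8, -2, -2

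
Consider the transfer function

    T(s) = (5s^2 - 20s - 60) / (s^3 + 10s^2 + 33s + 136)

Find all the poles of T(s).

s = -1 ± 4j, -8

The poles are the roots of the denominator s^3 + 10s^2 + 33s + 136 = 0.
Trying s = -8: the polynomial evaluates to 0, so (s + 8) is a factor.
Dividing out leaves s^2 + 2s + 17 = 0.
The quadratic formula then gives s = -1 ± 4j.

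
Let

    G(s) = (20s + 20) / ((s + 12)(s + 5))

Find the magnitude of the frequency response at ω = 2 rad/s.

|G(j2)| ≈ 0.6826

Substitute s = j2: numerator = 20 + j40, denominator = 56 + j34.
|G(j2)| = |20 + j40| / |56 + j34| = 44.721 / 65.513 ≈ 0.6826.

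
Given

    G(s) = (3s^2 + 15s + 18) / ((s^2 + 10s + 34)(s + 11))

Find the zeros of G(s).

Set the numerator to zero: 3s^2 + 15s + 18 = 0, i.e. 3·(s^2 + 5s + 6) = 0.
Factoring: (s + 3)(s + 2) = 0.

s = -3, -2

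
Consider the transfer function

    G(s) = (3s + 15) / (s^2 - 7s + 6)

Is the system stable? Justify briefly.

The denominator s^2 - 7s + 6 factors as (s - 6)(s - 1), giving poles at s = 6, 1.
Since the pole(s) at s = 6, 1 lie in the right half-plane, the system is unstable.

unstable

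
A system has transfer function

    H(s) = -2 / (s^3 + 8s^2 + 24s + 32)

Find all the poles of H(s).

The poles are the roots of the denominator s^3 + 8s^2 + 24s + 32 = 0.
Trying s = -4: the polynomial evaluates to 0, so (s + 4) is a factor.
Dividing out leaves s^2 + 4s + 8 = 0.
The quadratic formula then gives s = -2 ± 2j.

s = -2 + 2j, -2 - 2j, -4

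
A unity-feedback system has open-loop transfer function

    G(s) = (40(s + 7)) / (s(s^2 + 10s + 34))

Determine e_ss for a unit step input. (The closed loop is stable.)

G(s) has one pole at the origin.
This is a Type 1 system; for a step input the steady-state error is zero.

e_ss = 0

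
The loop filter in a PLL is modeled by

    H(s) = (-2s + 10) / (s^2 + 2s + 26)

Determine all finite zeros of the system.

s = 5

Set the numerator to zero: -2s + 10 = 0, i.e. -2·(s - 5) = 0.
So s = 5.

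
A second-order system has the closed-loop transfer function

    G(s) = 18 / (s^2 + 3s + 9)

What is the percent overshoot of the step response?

Comparing s^2 + 3s + 9 to s^2 + 2ζωₙs + ωₙ²: ωₙ = 3 rad/s and ζ = 3/(2·3) = 0.5.
%OS = 100·exp(−πζ/√(1−ζ²)) = 100·exp(−π·0.5/√(1−0.5²)) ≈ 16.3%.

%OS ≈ 16.3%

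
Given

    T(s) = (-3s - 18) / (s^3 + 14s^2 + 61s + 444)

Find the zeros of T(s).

Set the numerator to zero: -3s - 18 = 0, i.e. -3·(s + 6) = 0.
So s = -6.

s = -6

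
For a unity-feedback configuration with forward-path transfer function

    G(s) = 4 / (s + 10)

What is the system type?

The denominator has no factor of s at the origin — no free integrator — so this is a Type 0 system.

Type 0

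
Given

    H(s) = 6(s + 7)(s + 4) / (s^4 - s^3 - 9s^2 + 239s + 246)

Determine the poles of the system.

s = -1, 4 ± 5j, -6

The poles are the roots of the denominator s^4 - s^3 - 9s^2 + 239s + 246 = 0.
Trying s = -1: the polynomial evaluates to 0, so (s + 1) is a factor.
Dividing out leaves s^3 - 2s^2 - 7s + 246 = 0.
This factors further as (s^2 - 8s + 41)(s + 6) = 0.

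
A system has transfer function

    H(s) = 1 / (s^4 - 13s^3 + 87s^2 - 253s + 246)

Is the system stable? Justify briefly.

The denominator s^4 - 13s^3 + 87s^2 - 253s + 246 factors as (s - 3)(s - 2)(s^2 - 8s + 41), giving poles at s = 3, 2, 4 + 5j, 4 - 5j.
Since the pole(s) at s = 3, 2, 4 + 5j, 4 - 5j lie in the right half-plane, the system is unstable.

unstable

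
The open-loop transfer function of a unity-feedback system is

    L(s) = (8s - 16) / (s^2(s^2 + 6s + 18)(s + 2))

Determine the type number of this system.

Type 2

The denominator has 2 factors of s at the origin (free integrators), so this is a Type 2 system.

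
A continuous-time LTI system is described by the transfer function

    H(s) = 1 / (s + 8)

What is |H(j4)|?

Substitute s = j4: numerator = 1, denominator = 8 + j4.
|H(j4)| = |1| / |8 + j4| = 1 / 8.9443 ≈ 0.1118.

|H(j4)| ≈ 0.1118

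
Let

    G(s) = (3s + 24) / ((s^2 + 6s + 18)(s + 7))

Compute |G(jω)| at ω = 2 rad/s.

|G(j2)| ≈ 0.1843

Substitute s = j2: numerator = 24 + j6, denominator = 74 + j112.
|G(j2)| = |24 + j6| / |74 + j112| = 24.739 / 134.24 ≈ 0.1843.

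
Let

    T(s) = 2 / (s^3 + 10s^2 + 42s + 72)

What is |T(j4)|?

|T(j4)| ≈ 0.01468

Substitute s = j4: numerator = 2, denominator = -88 + j104.
|T(j4)| = |2| / |-88 + j104| = 2 / 136.24 ≈ 0.01468.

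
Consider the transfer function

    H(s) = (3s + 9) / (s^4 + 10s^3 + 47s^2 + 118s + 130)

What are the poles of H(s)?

The poles are the roots of the denominator s^4 + 10s^3 + 47s^2 + 118s + 130 = 0.
No real roots exist; factor into two real quadratics: (s^2 + 6s + 10)(s^2 + 4s + 13) = 0.
Each quadratic gives a conjugate pair via the quadratic formula.

s = -3 + j, -3 - j, -2 + 3j, -2 - 3j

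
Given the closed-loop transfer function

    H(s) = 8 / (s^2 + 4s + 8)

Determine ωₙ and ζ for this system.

ωₙ ≈ 2.828 rad/s, ζ ≈ 0.7071

Compare the denominator to the standard form s^2 + 2ζωₙs + ωₙ².
ωₙ² = 8, so ωₙ = √8 ≈ 2.828 rad/s.
2ζωₙ = 4, so ζ = 4/(2·√8) ≈ 0.7071.
With ζ = 0.7071 the response is underdamped.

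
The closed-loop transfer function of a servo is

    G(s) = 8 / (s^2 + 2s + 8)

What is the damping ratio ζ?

Compare the denominator to the standard form s^2 + 2ζωₙs + ωₙ².
ωₙ² = 8, so ωₙ = √8 ≈ 2.828 rad/s.
2ζωₙ = 2, so ζ = 2/(2·√8) ≈ 0.3536.
With ζ = 0.3536 the response is underdamped.

ζ ≈ 0.3536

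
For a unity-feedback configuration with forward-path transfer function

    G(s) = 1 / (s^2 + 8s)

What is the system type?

Type 1

The denominator has 1 factor of s at the origin (free integrator), so this is a Type 1 system.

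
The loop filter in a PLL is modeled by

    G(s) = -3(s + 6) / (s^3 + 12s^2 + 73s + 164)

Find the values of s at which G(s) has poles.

The poles are the roots of the denominator s^3 + 12s^2 + 73s + 164 = 0.
Trying s = -4: the polynomial evaluates to 0, so (s + 4) is a factor.
Dividing out leaves s^2 + 8s + 41 = 0.
The quadratic formula then gives s = -4 ± 5j.

s = -4 ± 5j, -4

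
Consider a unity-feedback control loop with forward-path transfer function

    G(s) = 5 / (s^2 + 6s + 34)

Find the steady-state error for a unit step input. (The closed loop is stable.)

G(s) has no poles at the origin.
This is a Type 0 system. Kp = lim_{s→0} G(s) = 5/34.
e_ss = 1/(1 + Kp) = 1/(1 + 5/34) = 34/39 ≈ 0.8718.

e_ss = 0.8718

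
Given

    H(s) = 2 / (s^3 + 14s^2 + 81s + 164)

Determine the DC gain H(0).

Set s = 0: H(0) = (2) / (164) = 1/82.

H(0) = 1/82 ≈ 0.01220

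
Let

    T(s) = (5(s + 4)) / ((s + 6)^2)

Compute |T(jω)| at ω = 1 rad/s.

Substitute s = j1: numerator = 20 + j5, denominator = 35 + j12.
|T(j1)| = |20 + j5| / |35 + j12| = 20.616 / 37 ≈ 0.5572.

|T(j1)| ≈ 0.5572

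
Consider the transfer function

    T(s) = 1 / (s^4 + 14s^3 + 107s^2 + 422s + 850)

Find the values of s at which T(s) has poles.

s = -3 + 5j, -3 - 5j, -4 + 3j, -4 - 3j

The poles are the roots of the denominator s^4 + 14s^3 + 107s^2 + 422s + 850 = 0.
No real roots exist; factor into two real quadratics: (s^2 + 6s + 34)(s^2 + 8s + 25) = 0.
Each quadratic gives a conjugate pair via the quadratic formula.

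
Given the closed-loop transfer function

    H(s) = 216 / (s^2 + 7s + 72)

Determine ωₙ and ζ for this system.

ωₙ ≈ 8.485 rad/s, ζ ≈ 0.4125

Compare the denominator to the standard form s^2 + 2ζωₙs + ωₙ².
ωₙ² = 72, so ωₙ = √72 ≈ 8.485 rad/s.
2ζωₙ = 7, so ζ = 7/(2·√72) ≈ 0.4125.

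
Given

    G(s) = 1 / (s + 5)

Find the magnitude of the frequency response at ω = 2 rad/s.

Substitute s = j2: numerator = 1, denominator = 5 + j2.
|G(j2)| = |1| / |5 + j2| = 1 / 5.3852 ≈ 0.1857.

|G(j2)| ≈ 0.1857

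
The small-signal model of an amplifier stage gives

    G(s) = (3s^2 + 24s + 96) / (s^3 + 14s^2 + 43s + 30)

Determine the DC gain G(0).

G(0) = 16/5 ≈ 3.200

Set s = 0: G(0) = (96) / (30) = 16/5.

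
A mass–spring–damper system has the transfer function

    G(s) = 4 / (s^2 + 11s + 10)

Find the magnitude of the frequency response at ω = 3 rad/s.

Substitute s = j3: numerator = 4, denominator = 1 + j33.
|G(j3)| = |4| / |1 + j33| = 4 / 33.015 ≈ 0.1212.

|G(j3)| ≈ 0.1212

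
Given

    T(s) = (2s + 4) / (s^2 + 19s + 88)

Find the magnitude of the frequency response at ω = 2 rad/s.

|T(j2)| ≈ 0.06136

Substitute s = j2: numerator = 4 + j4, denominator = 84 + j38.
|T(j2)| = |4 + j4| / |84 + j38| = 5.6569 / 92.195 ≈ 0.06136.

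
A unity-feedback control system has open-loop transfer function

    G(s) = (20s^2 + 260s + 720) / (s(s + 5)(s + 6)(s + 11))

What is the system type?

The denominator has 1 factor of s at the origin (free integrator), so this is a Type 1 system.

Type 1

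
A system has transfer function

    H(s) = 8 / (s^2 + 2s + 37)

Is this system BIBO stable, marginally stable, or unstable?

The denominator s^2 + 2s + 37 factors as (s^2 + 2s + 37), giving poles at s = -1 + 6j, -1 - 6j.
Since all poles lie strictly in the left half-plane, the system is stable.

stable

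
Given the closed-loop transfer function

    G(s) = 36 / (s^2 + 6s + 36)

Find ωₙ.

ωₙ = 6 rad/s

Compare the denominator to the standard form s^2 + 2ζωₙs + ωₙ².
ωₙ² = 36, so ωₙ = 6 rad/s.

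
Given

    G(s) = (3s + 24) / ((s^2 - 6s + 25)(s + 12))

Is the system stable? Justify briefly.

The poles can be read from the denominator factors: s = 3 + 4j, 3 - 4j, -12.
Since the pole(s) at s = 3 ± 4j lie in the right half-plane, the system is unstable.

unstable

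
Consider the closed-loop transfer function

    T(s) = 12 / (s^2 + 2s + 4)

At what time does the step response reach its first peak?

Comparing s^2 + 2s + 4 to s^2 + 2ζωₙs + ωₙ²: ωₙ = 2 rad/s and ζ = 2/(2·2) = 0.5.
ζωₙ = 2/2 = 1, so ω_d = ωₙ√(1−ζ²) = √(ωₙ² − (ζωₙ)²) = √(4 − 1²) = √3 ≈ 1.732 rad/s.
t_p = π/ω_d = π/1.732 ≈ 1.814 s.

t_p ≈ 1.814 s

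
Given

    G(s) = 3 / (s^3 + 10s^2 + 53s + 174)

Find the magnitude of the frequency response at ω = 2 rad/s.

Substitute s = j2: numerator = 3, denominator = 134 + j98.
|G(j2)| = |3| / |134 + j98| = 3 / 166.01 ≈ 0.01807.

|G(j2)| ≈ 0.01807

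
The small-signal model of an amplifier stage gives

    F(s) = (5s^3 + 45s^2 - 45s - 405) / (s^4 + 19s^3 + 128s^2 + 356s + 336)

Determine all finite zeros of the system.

s = -9, 3, -3

Set the numerator to zero: 5s^3 + 45s^2 - 45s - 405 = 0, i.e. 5·(s^3 + 9s^2 - 9s - 81) = 0.
Factoring: (s + 9)(s - 3)(s + 3) = 0.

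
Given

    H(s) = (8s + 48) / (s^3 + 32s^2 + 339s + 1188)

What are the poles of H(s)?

s = -12, -9, -11

The poles are the roots of the denominator s^3 + 32s^2 + 339s + 1188 = 0.
Trying s = -12: the polynomial evaluates to 0, so (s + 12) is a factor.
Dividing out leaves s^2 + 20s + 99 = 0.
Factoring the quadratic: (s + 9)(s + 11) = 0.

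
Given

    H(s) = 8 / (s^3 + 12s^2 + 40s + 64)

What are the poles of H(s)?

The poles are the roots of the denominator s^3 + 12s^2 + 40s + 64 = 0.
Trying s = -8: the polynomial evaluates to 0, so (s + 8) is a factor.
Dividing out leaves s^2 + 4s + 8 = 0.
The quadratic formula then gives s = -2 ± 2j.

s = -2 ± 2j, -8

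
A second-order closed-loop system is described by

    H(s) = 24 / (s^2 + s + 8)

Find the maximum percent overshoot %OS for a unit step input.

%OS ≈ 56.9%

Comparing s^2 + s + 8 to s^2 + 2ζωₙs + ωₙ²: ωₙ = √8 ≈ 2.828 rad/s and ζ = 1/(2·√8) ≈ 0.1768.
%OS = 100·exp(−πζ/√(1−ζ²)) = 100·exp(−π·0.1768/√(1−0.1768²)) ≈ 56.9%.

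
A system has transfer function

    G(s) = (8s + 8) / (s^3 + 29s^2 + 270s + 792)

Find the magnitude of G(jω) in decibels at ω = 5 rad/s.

Substitute s = j5: numerator = 8 + j40, denominator = 67 + j1225.
|G(j5)| = |8 + j40| / |67 + j1225| = 40.792 / 1226.8 ≈ 0.03325.
In decibels: 20·log₁₀(0.03325) ≈ -29.6 dB.

|G(j5)|_dB ≈ -29.6 dB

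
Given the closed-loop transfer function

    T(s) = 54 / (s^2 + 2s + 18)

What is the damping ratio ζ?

Compare the denominator to the standard form s^2 + 2ζωₙs + ωₙ².
ωₙ² = 18, so ωₙ = √18 ≈ 4.243 rad/s.
2ζωₙ = 2, so ζ = 2/(2·√18) ≈ 0.2357.

ζ ≈ 0.2357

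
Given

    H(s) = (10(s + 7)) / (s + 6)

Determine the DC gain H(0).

H(0) = 35/3 ≈ 11.67

At s = 0 each factor (s + a) contributes a and each (s^2 + bs + c) contributes c.
H(0) = 10·(7) / ((6)) = 70/6 = 35/3.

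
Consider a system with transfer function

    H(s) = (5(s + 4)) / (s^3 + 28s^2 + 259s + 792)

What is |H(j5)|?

|H(j5)| ≈ 0.02728

Substitute s = j5: numerator = 20 + j25, denominator = 92 + j1170.
|H(j5)| = |20 + j25| / |92 + j1170| = 32.016 / 1173.6 ≈ 0.02728.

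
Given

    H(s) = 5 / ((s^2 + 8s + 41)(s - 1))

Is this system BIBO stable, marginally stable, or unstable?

The poles can be read from the denominator factors: s = -4 + 5j, -4 - 5j, 1.
Since the pole(s) at s = 1 lie in the right half-plane, the system is unstable.

unstable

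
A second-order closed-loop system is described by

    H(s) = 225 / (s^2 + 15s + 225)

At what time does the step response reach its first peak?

Comparing s^2 + 15s + 225 to s^2 + 2ζωₙs + ωₙ²: ωₙ = 15 rad/s and ζ = 15/(2·15) = 0.5.
ζωₙ = 15/2 = 7.5, so ω_d = ωₙ√(1−ζ²) = √(ωₙ² − (ζωₙ)²) = √(225 − 7.5²) = √168.75 ≈ 12.99 rad/s.
t_p = π/ω_d = π/12.99 ≈ 0.2418 s.

t_p ≈ 0.2418 s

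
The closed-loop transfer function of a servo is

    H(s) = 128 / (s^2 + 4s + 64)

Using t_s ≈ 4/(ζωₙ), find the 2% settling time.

Comparing s^2 + 4s + 64 to s^2 + 2ζωₙs + ωₙ²: ωₙ = 8 rad/s and ζ = 4/(2·8) = 0.25.
ζωₙ = 4/2 = 2, so t_s ≈ 4/(ζωₙ) = 4/2 = 2 s.

t_s ≈ 2 s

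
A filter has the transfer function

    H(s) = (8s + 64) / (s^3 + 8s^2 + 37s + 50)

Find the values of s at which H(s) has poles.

The poles are the roots of the denominator s^3 + 8s^2 + 37s + 50 = 0.
Trying s = -2: the polynomial evaluates to 0, so (s + 2) is a factor.
Dividing out leaves s^2 + 6s + 25 = 0.
The quadratic formula then gives s = -3 ± 4j.

s = -3 + 4j, -3 - 4j, -2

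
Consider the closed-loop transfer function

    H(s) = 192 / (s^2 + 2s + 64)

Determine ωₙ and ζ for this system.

Compare the denominator to the standard form s^2 + 2ζωₙs + ωₙ².
ωₙ² = 64, so ωₙ = 8 rad/s.
2ζωₙ = 2, so ζ = 2/(2·8) = 0.125.

ωₙ = 8 rad/s, ζ = 0.125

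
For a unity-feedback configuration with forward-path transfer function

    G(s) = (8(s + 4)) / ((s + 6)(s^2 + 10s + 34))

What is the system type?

The denominator has no factor of s at the origin — no free integrator — so this is a Type 0 system.

Type 0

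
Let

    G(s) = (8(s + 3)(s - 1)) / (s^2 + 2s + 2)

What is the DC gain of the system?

G(0) = -12

Set s = 0: G(0) = (-24) / (2) = -12.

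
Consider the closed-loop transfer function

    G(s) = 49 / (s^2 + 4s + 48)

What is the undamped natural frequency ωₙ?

Compare the denominator to the standard form s^2 + 2ζωₙs + ωₙ².
ωₙ² = 48, so ωₙ = √48 ≈ 6.928 rad/s.

ωₙ ≈ 6.928 rad/s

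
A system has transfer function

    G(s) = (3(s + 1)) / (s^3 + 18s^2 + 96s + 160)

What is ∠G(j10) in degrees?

At s = j10: numerator = 3 + j30, denominator = -1640 - j40.
∠G = ∠num − ∠den = 84.289° − (-178.60°) = 262.9°, which wraps to -97.11°.

∠G(j10) ≈ -97.11°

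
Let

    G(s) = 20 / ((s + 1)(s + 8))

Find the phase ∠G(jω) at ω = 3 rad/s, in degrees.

At s = j3: numerator = 20, denominator = -1 + j27.
∠G = ∠num − ∠den = 0° − (92.121°) = -92.12°.

∠G(j3) ≈ -92.12°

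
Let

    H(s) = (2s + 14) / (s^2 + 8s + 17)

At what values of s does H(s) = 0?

s = -7

Set the numerator to zero: 2s + 14 = 0, i.e. 2·(s + 7) = 0.
So s = -7.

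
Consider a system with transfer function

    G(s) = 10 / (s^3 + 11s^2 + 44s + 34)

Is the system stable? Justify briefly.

stable

The denominator s^3 + 11s^2 + 44s + 34 factors as (s^2 + 10s + 34)(s + 1), giving poles at s = -5 ± 3j, -1.
Since all poles lie strictly in the left half-plane, the system is stable.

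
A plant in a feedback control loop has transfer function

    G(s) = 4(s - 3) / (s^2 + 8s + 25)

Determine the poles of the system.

s = -4 ± 3j

The poles are the roots of the denominator s^2 + 8s + 25 = 0.
Using the quadratic formula: s = (-8 ± √(-36))/2 = -4 ± 3j.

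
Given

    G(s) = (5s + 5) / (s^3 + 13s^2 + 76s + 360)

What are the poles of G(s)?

The poles are the roots of the denominator s^3 + 13s^2 + 76s + 360 = 0.
Trying s = -9: the polynomial evaluates to 0, so (s + 9) is a factor.
Dividing out leaves s^2 + 4s + 40 = 0.
The quadratic formula then gives s = -2 ± 6j.

s = -2 + 6j, -2 - 6j, -9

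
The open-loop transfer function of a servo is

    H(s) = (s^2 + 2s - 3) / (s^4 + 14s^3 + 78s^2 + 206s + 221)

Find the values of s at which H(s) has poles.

s = -3 + 2j, -3 - 2j, -4 + j, -4 - j

The poles are the roots of the denominator s^4 + 14s^3 + 78s^2 + 206s + 221 = 0.
No real roots exist; factor into two real quadratics: (s^2 + 6s + 13)(s^2 + 8s + 17) = 0.
Each quadratic gives a conjugate pair via the quadratic formula.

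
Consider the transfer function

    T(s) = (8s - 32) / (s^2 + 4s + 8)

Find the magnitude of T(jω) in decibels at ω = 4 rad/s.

Substitute s = j4: numerator = -32 + j32, denominator = -8 + j16.
|T(j4)| = |-32 + j32| / |-8 + j16| = 45.255 / 17.889 ≈ 2.530.
In decibels: 20·log₁₀(2.530) ≈ 8.06 dB.

|T(j4)|_dB ≈ 8.06 dB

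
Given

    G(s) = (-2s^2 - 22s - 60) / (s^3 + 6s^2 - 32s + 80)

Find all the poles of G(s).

s = 2 + 2j, 2 - 2j, -10

The poles are the roots of the denominator s^3 + 6s^2 - 32s + 80 = 0.
Trying s = -10: the polynomial evaluates to 0, so (s + 10) is a factor.
Dividing out leaves s^2 - 4s + 8 = 0.
The quadratic formula then gives s = 2 ± 2j.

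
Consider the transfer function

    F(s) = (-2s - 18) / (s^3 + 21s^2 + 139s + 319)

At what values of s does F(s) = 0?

s = -9

Set the numerator to zero: -2s - 18 = 0, i.e. -2·(s + 9) = 0.
So s = -9.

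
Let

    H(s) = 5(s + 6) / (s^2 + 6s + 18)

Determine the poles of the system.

s = -3 + 3j, -3 - 3j

The poles are the roots of the denominator s^2 + 6s + 18 = 0.
Using the quadratic formula: s = (-6 ± √(-36))/2 = -3 ± 3j.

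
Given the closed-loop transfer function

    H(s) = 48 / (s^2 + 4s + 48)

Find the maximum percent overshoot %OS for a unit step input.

Comparing s^2 + 4s + 48 to s^2 + 2ζωₙs + ωₙ²: ωₙ = √48 ≈ 6.928 rad/s and ζ = 4/(2·√48) ≈ 0.2887.
%OS = 100·exp(−πζ/√(1−ζ²)) = 100·exp(−π·0.2887/√(1−0.2887²)) ≈ 38.8%.

%OS ≈ 38.8%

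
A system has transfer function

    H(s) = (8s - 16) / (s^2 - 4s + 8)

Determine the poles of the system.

s = 2 ± 2j

The poles are the roots of the denominator s^2 - 4s + 8 = 0.
Using the quadratic formula: s = (4 ± √(-16))/2 = 2 ± 2j.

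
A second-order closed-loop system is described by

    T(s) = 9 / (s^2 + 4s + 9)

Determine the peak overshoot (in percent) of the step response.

Comparing s^2 + 4s + 9 to s^2 + 2ζωₙs + ωₙ²: ωₙ = 3 rad/s and ζ = 4/(2·3) ≈ 0.6667.
%OS = 100·exp(−πζ/√(1−ζ²)) = 100·exp(−π·0.6667/√(1−0.6667²)) ≈ 6.02%.

%OS ≈ 6.02%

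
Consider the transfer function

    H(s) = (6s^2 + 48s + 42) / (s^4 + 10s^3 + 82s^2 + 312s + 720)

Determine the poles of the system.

s = -2 + 6j, -2 - 6j, -3 + 3j, -3 - 3j

The poles are the roots of the denominator s^4 + 10s^3 + 82s^2 + 312s + 720 = 0.
No real roots exist; factor into two real quadratics: (s^2 + 4s + 40)(s^2 + 6s + 18) = 0.
Each quadratic gives a conjugate pair via the quadratic formula.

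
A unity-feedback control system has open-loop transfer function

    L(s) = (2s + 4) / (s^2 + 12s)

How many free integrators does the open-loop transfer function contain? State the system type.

Type 1

Factor s from the denominator: s^2 + 12s = s·(s + 12).
There is 1 pole at the origin, so the system is Type 1.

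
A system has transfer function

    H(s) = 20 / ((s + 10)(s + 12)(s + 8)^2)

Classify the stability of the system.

The poles can be read from the denominator factors: s = -10, -12, -8, -8.
Since all poles lie strictly in the left half-plane, the system is stable.

stable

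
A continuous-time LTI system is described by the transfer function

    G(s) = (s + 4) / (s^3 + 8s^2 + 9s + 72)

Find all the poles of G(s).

s = ±3j, -8

The poles are the roots of the denominator s^3 + 8s^2 + 9s + 72 = 0.
Trying s = -8: the polynomial evaluates to 0, so (s + 8) is a factor.
Dividing out leaves s^2 + 9 = 0.
The quadratic formula then gives s = 0 ± 3j.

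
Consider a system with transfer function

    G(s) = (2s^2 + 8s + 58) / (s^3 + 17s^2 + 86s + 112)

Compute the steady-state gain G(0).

G(0) = 29/56 ≈ 0.5179

Set s = 0: G(0) = (58) / (112) = 29/56.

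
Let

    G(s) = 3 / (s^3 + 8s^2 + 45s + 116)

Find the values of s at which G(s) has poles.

The poles are the roots of the denominator s^3 + 8s^2 + 45s + 116 = 0.
Trying s = -4: the polynomial evaluates to 0, so (s + 4) is a factor.
Dividing out leaves s^2 + 4s + 29 = 0.
The quadratic formula then gives s = -2 ± 5j.

s = -2 ± 5j, -4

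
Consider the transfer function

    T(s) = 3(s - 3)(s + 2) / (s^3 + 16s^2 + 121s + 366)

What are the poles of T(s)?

The poles are the roots of the denominator s^3 + 16s^2 + 121s + 366 = 0.
Trying s = -6: the polynomial evaluates to 0, so (s + 6) is a factor.
Dividing out leaves s^2 + 10s + 61 = 0.
The quadratic formula then gives s = -5 ± 6j.

s = -5 ± 6j, -6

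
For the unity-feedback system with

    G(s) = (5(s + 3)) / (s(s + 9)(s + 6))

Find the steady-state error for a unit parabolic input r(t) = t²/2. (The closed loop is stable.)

e_ss = ∞

G(s) has one pole at the origin.
This is a Type 1 system; Ka = lim_{s→0} s^2·G(s) = 0, so the steady-state error for a parabola input is infinite.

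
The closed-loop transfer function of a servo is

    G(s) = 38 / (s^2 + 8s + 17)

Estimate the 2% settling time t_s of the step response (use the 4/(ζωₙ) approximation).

t_s ≈ 1 s

Comparing s^2 + 8s + 17 to s^2 + 2ζωₙs + ωₙ²: ωₙ = √17 ≈ 4.123 rad/s and ζ = 8/(2·√17) ≈ 0.9701.
ζωₙ = 8/2 = 4, so t_s ≈ 4/(ζωₙ) = 4/4 = 1 s.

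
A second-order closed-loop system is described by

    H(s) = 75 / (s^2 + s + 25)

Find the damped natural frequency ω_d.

ω_d ≈ 4.975 rad/s

Comparing s^2 + s + 25 to s^2 + 2ζωₙs + ωₙ²: ωₙ = 5 rad/s and ζ = 1/(2·5) = 0.1.
ζωₙ = 1/2 = 0.5, so ω_d = ωₙ√(1−ζ²) = √(ωₙ² − (ζωₙ)²) = √(25 − 0.5²) = √24.75 ≈ 4.975 rad/s.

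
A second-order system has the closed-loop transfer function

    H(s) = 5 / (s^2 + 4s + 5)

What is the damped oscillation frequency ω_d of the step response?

ω_d = 1 rad/s

Comparing s^2 + 4s + 5 to s^2 + 2ζωₙs + ωₙ²: ωₙ = √5 ≈ 2.236 rad/s and ζ = 4/(2·√5) ≈ 0.8944.
ζωₙ = 4/2 = 2, so ω_d = ωₙ√(1−ζ²) = √(ωₙ² − (ζωₙ)²) = √(5 − 2²) = √1 = 1 rad/s.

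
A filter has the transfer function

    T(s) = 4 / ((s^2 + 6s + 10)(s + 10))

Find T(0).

T(0) = 1/25 ≈ 0.04000

At s = 0 each factor (s + a) contributes a and each (s^2 + bs + c) contributes c.
T(0) = 4·1 / ((10) · (10)) = 4/100 = 1/25.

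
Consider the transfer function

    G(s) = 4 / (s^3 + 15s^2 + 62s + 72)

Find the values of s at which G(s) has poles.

s = -9, -2, -4

The poles are the roots of the denominator s^3 + 15s^2 + 62s + 72 = 0.
Trying s = -9: the polynomial evaluates to 0, so (s + 9) is a factor.
Dividing out leaves s^2 + 6s + 8 = 0.
Factoring the quadratic: (s + 2)(s + 4) = 0.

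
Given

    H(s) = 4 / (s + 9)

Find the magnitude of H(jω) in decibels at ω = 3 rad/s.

|H(j3)|_dB ≈ -7.50 dB

Substitute s = j3: numerator = 4, denominator = 9 + j3.
|H(j3)| = |4| / |9 + j3| = 4 / 9.4868 ≈ 0.4216.
In decibels: 20·log₁₀(0.4216) ≈ -7.50 dB.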